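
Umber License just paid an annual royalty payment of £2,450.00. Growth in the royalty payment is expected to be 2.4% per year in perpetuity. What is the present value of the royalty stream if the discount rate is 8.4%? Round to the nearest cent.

£41813.33

D₁ = D₀ × (1 + g) = £2,450.00 × 1.024 = £2,508.8000
Growing perpetuity: P = D₁ / (r − g) = £2,508.8000 / (0.084 − 0.024) = £41,813.33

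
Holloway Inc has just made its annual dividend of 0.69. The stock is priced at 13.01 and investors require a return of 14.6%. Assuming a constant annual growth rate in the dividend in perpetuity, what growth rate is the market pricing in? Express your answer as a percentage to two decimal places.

P = D₀(1+g)/(r−g) ⇒ P(r−g) = D₀(1+g) ⇒ g(P+D₀) = P·r − D₀
g = (P·r − D₀)/(P + D₀) = (13.01×0.146 − 0.69) / (13.01 + 0.69) = 0.088282

8.83%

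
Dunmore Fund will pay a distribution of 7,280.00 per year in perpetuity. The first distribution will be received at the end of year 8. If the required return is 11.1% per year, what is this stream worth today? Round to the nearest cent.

Value at end of year 7: C / r = 7,280.00 / 0.111 = 65,585.5856
Discount to today: PV = 65,585.5856 / (1 + 0.111)^7 = 65,585.5856 / 2.089288 = 31,391.35

31391.35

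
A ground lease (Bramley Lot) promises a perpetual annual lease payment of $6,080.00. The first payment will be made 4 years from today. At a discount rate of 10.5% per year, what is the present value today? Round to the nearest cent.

$42916.81

Value at end of year 3: C / r = $6,080.00 / 0.105 = $57,904.7619
Discount to today: PV = $57,904.7619 / (1 + 0.105)^3 = $57,904.7619 / 1.349233 = $42,916.81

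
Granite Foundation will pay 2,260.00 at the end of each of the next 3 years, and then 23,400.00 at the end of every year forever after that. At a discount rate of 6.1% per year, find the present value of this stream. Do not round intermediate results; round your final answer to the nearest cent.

PV of 3-year annuity: 2,260.00 × [1 − (1+0.061)^−3] / 0.061 = 6029.84752
Perpetuity value at year 3: 23,400.00 / 0.061 = 383606.55738
PV of perpetuity: 383606.55738 / (1+0.061)^3 = 321173.62292
Total PV = 6029.84752 + 321173.62292 = 327203.47044

327203.47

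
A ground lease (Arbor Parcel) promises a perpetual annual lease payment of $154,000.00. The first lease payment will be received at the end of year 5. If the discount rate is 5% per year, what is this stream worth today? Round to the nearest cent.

Value at end of year 4: C / r = $154,000.00 / 0.05 = $3,080,000.0000
Discount to today: PV = $3,080,000.0000 / (1 + 0.05)^4 = $3,080,000.0000 / 1.215506 = $2,533,923.62

$2533923.62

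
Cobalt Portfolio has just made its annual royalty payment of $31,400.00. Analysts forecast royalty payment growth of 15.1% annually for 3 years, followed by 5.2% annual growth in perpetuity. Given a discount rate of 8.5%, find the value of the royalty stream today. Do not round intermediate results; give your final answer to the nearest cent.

D_1 = 36141.40000
D_2 = 41598.75140
D_3 = 47880.16286
Terminal value at year 3: TV = D_3×(1+g_2)/(r−g_2) = 50369.93133/0.033 = 1526361.55546
P_0 = D_1/(1+r)^1 + D_2/(1+r)^2 + D_3/(1+r)^3 + TV/(1+r)^3
    = 33310.04608 + 35336.27930 + 37485.76726 + 1195000.82290 = 1301132.91555

$1301132.92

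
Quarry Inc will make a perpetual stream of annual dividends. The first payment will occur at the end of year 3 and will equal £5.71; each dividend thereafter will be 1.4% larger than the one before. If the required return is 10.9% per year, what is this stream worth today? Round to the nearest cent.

Value at end of year 2: C₁ / (r − g) = £5.71 / (0.109 − 0.014) = £60.1053
Discount to today: PV = £60.1053 / (1 + 0.109)^2 = £60.1053 / 1.229881 = £48.87

£48.87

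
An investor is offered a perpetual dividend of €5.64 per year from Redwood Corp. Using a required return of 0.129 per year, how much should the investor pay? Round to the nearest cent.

€43.72

Level perpetuity: PV = C / r = €5.64 / 0.129 = €43.72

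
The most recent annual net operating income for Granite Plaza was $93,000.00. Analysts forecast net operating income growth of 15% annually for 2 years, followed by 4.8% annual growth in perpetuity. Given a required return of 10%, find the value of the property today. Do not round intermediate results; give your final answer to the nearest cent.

$2247445.80

D_1 = 106950.00000
D_2 = 122992.50000
Terminal value at year 2: TV = D_2×(1+g_2)/(r−g_2) = 128896.14000/0.052 = 2478771.92308
P_0 = D_1/(1+r)^1 + D_2/(1+r)^2 + TV/(1+r)^2
    = 97227.27273 + 101646.69421 + 2048571.83725 = 2247445.80420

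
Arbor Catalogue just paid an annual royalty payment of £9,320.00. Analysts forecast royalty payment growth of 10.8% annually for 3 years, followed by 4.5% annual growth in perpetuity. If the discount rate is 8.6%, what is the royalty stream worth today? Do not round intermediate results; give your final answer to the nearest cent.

D_1 = 10326.56000
D_2 = 11441.82848
D_3 = 12677.54596
Terminal value at year 3: TV = D_3×(1+g_2)/(r−g_2) = 13248.03552/0.041 = 323122.81765
P_0 = D_1/(1+r)^1 + D_2/(1+r)^2 + D_3/(1+r)^3 + TV/(1+r)^3
    = 9508.80295 + 9701.43063 + 9897.96053 + 252277.28675 = 281385.48086

£281385.48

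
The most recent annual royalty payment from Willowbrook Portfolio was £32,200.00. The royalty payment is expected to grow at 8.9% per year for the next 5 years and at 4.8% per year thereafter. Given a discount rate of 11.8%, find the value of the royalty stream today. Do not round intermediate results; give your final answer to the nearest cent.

£571613.13

D_1 = 35065.80000
D_2 = 38186.65620
D_3 = 41585.26860
D_4 = 45286.35751
D_5 = 49316.84333
Terminal value at year 5: TV = D_5×(1+g_2)/(r−g_2) = 51684.05181/0.07 = 738343.59722
P_0 = D_1/(1+r)^1 + D_2/(1+r)^2 + D_3/(1+r)^3 + D_4/(1+r)^4 + D_5/(1+r)^5 + TV/(1+r)^5
    = 31364.75850 + 30551.18247 + 29758.70994 + 28986.79349 + 28234.89992 + 422716.78740 = 571613.13172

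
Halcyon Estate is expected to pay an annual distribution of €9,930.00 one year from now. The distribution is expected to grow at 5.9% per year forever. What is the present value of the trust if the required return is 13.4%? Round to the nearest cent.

€132400.00

Growing perpetuity: P = D₁ / (r − g) = €9,930.0000 / (0.134 − 0.059) = €132,400.00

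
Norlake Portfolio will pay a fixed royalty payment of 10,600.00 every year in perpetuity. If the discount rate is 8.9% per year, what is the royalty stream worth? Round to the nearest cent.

Level perpetuity: PV = C / r = 10,600.00 / 0.089 = 119,101.12

119101.12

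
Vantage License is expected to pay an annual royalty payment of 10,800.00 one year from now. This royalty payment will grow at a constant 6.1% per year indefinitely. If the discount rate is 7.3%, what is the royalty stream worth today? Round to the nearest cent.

900000.00

Growing perpetuity: P = D₁ / (r − g) = 10,800.0000 / (0.073 − 0.061) = 900,000.00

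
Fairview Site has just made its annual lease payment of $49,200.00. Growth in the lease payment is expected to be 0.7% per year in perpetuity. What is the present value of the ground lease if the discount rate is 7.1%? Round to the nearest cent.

D₁ = D₀ × (1 + g) = $49,200.00 × 1.007 = $49,544.4000
Growing perpetuity: P = D₁ / (r − g) = $49,544.4000 / (0.071 − 0.007) = $774,131.25

$774131.25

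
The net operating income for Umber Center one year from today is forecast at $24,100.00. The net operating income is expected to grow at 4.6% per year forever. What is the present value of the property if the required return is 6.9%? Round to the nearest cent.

Growing perpetuity: P = D₁ / (r − g) = $24,100.0000 / (0.069 − 0.046) = $1,047,826.09

$1047826.09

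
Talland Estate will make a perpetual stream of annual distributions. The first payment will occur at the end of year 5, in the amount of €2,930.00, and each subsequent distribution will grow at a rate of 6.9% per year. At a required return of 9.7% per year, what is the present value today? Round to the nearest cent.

€72257.52

Value at end of year 4: C₁ / (r − g) = €2,930.00 / (0.097 − 0.069) = €104,642.8571
Discount to today: PV = €104,642.8571 / (1 + 0.097)^4 = €104,642.8571 / 1.448193 = €72,257.52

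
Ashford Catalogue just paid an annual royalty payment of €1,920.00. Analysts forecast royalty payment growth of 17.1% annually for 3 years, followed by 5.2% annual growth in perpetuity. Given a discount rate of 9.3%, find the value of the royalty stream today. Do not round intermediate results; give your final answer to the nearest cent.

€67203.87

D_1 = 2248.32000
D_2 = 2632.78272
D_3 = 3082.98857
Terminal value at year 3: TV = D_3×(1+g_2)/(r−g_2) = 3243.30397/0.041 = 79104.97489
P_0 = D_1/(1+r)^1 + D_2/(1+r)^2 + D_3/(1+r)^3 + TV/(1+r)^3
    = 2057.01738 + 2203.81277 + 2361.08394 + 60581.95878 = 67203.87288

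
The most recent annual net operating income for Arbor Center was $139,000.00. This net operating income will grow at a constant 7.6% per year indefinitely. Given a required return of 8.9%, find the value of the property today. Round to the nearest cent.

$11504923.08

D₁ = D₀ × (1 + g) = $139,000.00 × 1.076 = $149,564.0000
Growing perpetuity: P = D₁ / (r − g) = $149,564.0000 / (0.089 − 0.076) = $11,504,923.08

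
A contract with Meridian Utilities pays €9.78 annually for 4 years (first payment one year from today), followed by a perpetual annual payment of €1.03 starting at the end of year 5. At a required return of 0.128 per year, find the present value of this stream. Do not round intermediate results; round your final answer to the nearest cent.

€34.18

PV of 4-year annuity: €9.78 × [1 − (1+0.128)^−4] / 0.128 = 29.21163
Perpetuity value at year 4: €1.03 / 0.128 = 8.04688
PV of perpetuity: 8.04688 / (1+0.128)^4 = 4.97039
Total PV = 29.21163 + 4.97039 = 34.18203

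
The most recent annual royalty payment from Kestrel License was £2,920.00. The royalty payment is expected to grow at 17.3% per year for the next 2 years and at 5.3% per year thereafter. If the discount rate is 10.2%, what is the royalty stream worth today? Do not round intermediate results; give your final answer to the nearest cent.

£77512.97

D_1 = 3425.16000
D_2 = 4017.71268
Terminal value at year 2: TV = D_2×(1+g_2)/(r−g_2) = 4230.65145/0.049 = 86339.82555
P_0 = D_1/(1+r)^1 + D_2/(1+r)^2 + TV/(1+r)^2
    = 3108.13067 + 3308.38228 + 71096.46012 = 77512.97307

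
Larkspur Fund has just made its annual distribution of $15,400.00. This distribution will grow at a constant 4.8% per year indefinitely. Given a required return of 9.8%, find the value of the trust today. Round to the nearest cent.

D₁ = D₀ × (1 + g) = $15,400.00 × 1.048 = $16,139.2000
Growing perpetuity: P = D₁ / (r − g) = $16,139.2000 / (0.098 − 0.048) = $322,784.00

$322784.00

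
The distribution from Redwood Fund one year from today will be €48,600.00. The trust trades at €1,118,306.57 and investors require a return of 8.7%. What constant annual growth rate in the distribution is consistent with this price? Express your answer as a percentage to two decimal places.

P = D₁/(r−g) ⇒ g = r − D₁/P = 0.087 − €48,600.00/€1,118,306.57 = 0.043541

4.35%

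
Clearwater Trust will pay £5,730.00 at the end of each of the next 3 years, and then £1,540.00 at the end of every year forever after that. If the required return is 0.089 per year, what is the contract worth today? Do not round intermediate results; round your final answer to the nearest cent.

PV of 3-year annuity: £5,730.00 × [1 − (1+0.089)^−3] / 0.089 = 14530.20731
Perpetuity value at year 3: £1,540.00 / 0.089 = 17303.37079
PV of perpetuity: 17303.37079 / (1+0.089)^3 = 13398.21908
Total PV = 14530.20731 + 13398.21908 = 27928.42640

£27928.43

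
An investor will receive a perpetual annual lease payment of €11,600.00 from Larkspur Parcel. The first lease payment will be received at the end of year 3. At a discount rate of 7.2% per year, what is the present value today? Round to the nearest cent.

€140196.10

Value at end of year 2: C / r = €11,600.00 / 0.072 = €161,111.1111
Discount to today: PV = €161,111.1111 / (1 + 0.072)^2 = €161,111.1111 / 1.149184 = €140,196.10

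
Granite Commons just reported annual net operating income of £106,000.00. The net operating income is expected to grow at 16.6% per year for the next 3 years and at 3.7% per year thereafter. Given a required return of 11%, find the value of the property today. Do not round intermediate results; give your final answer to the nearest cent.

D_1 = 123596.00000
D_2 = 144112.93600
D_3 = 168035.68338
Terminal value at year 3: TV = D_3×(1+g_2)/(r−g_2) = 174253.00366/0.073 = 2387027.44741
P_0 = D_1/(1+r)^1 + D_2/(1+r)^2 + D_3/(1+r)^3 + TV/(1+r)^3
    = 111347.74775 + 116965.29178 + 122866.24344 + 1745373.89647 = 2096553.17944

£2096553.18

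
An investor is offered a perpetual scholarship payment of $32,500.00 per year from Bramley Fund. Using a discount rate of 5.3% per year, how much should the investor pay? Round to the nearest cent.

$613207.55

Level perpetuity: PV = C / r = $32,500.00 / 0.053 = $613,207.55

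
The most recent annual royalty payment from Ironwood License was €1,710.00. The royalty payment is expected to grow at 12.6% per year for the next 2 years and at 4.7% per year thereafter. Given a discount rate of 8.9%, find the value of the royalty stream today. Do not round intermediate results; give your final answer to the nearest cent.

D_1 = 1925.46000
D_2 = 2168.06796
Terminal value at year 2: TV = D_2×(1+g_2)/(r−g_2) = 2269.96715/0.042 = 54046.83700
P_0 = D_1/(1+r)^1 + D_2/(1+r)^2 + TV/(1+r)^2
    = 1768.09917 + 1828.17233 + 45573.72456 = 49169.99606

€49170.00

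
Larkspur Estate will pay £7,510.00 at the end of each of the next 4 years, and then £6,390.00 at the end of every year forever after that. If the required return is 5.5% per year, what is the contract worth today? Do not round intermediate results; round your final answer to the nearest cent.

£120107.59

PV of 4-year annuity: £7,510.00 × [1 − (1+0.055)^−4] / 0.055 = 26323.67741
Perpetuity value at year 4: £6,390.00 / 0.055 = 116181.81818
PV of perpetuity: 116181.81818 / (1+0.055)^4 = 93783.90890
Total PV = 26323.67741 + 93783.90890 = 120107.58632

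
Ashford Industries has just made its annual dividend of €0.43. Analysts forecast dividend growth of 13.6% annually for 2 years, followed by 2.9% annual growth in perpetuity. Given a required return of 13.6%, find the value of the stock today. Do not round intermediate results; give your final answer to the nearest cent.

D_1 = 0.48848
D_2 = 0.55491
Terminal value at year 2: TV = D_2×(1+g_2)/(r−g_2) = 0.57101/0.107 = 5.33650
P_0 = D_1/(1+r)^1 + D_2/(1+r)^2 + TV/(1+r)^2
    = 0.43000 + 0.43000 + 4.13523 = 4.99523

€5.00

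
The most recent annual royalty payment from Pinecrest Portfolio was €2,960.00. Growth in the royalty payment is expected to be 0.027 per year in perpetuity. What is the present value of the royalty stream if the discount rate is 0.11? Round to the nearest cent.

D₁ = D₀ × (1 + g) = €2,960.00 × 1.027 = €3,039.9200
Growing perpetuity: P = D₁ / (r − g) = €3,039.9200 / (0.11 − 0.027) = €36,625.54

€36625.54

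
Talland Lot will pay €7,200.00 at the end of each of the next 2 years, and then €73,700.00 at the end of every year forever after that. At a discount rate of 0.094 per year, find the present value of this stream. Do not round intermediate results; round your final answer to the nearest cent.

PV of 2-year annuity: €7,200.00 × [1 − (1+0.094)^−2] / 0.094 = 12597.21466
Perpetuity value at year 2: €73,700.00 / 0.094 = 784042.55319
PV of perpetuity: 784042.55319 / (1+0.094)^2 = 655096.06428
Total PV = 12597.21466 + 655096.06428 = 667693.27894

€667693.28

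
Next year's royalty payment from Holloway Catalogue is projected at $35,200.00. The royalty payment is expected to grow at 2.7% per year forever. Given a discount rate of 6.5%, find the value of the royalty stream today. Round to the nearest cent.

Growing perpetuity: P = D₁ / (r − g) = $35,200.0000 / (0.065 − 0.027) = $926,315.79

$926315.79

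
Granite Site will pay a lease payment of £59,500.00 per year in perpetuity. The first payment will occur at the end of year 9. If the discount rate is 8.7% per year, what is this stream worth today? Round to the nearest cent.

£350882.22

Value at end of year 8: C / r = £59,500.00 / 0.087 = £683,908.0460
Discount to today: PV = £683,908.0460 / (1 + 0.087)^8 = £683,908.0460 / 1.949110 = £350,882.22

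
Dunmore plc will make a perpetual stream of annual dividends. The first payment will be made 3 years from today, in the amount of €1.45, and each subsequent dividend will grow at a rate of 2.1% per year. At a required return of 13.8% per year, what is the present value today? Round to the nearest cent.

€9.57

Value at end of year 2: C₁ / (r − g) = €1.45 / (0.138 − 0.021) = €12.3932
Discount to today: PV = €12.3932 / (1 + 0.138)^2 = €12.3932 / 1.295044 = €9.57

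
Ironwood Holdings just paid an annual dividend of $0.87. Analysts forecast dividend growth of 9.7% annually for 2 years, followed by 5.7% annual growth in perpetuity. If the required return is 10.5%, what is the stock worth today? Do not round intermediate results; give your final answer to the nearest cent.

$20.60

D_1 = 0.95439
D_2 = 1.04697
Terminal value at year 2: TV = D_2×(1+g_2)/(r−g_2) = 1.10664/0.048 = 23.05506
P_0 = D_1/(1+r)^1 + D_2/(1+r)^2 + TV/(1+r)^2
    = 0.86370 + 0.85745 + 18.88173 = 20.60288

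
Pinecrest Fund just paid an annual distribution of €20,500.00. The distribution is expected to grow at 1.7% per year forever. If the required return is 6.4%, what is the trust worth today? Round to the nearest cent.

€443585.11

D₁ = D₀ × (1 + g) = €20,500.00 × 1.017 = €20,848.5000
Growing perpetuity: P = D₁ / (r − g) = €20,848.5000 / (0.064 − 0.017) = €443,585.11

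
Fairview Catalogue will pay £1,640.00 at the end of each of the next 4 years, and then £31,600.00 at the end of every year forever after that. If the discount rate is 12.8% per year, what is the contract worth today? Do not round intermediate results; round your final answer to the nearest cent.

PV of 4-year annuity: £1,640.00 × [1 − (1+0.128)^−4] / 0.128 = 4898.47387
Perpetuity value at year 4: £31,600.00 / 0.128 = 246875.00000
PV of perpetuity: 246875.00000 / (1+0.128)^4 = 152489.77176
Total PV = 4898.47387 + 152489.77176 = 157388.24563

£157388.25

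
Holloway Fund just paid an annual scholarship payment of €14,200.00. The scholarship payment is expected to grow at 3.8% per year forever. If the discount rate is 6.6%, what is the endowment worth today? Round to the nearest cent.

D₁ = D₀ × (1 + g) = €14,200.00 × 1.038 = €14,739.6000
Growing perpetuity: P = D₁ / (r − g) = €14,739.6000 / (0.066 − 0.038) = €526,414.29

€526414.29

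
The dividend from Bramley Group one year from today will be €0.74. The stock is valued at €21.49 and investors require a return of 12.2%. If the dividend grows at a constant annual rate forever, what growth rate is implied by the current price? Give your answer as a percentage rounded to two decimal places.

P = D₁/(r−g) ⇒ g = r − D₁/P = 0.122 − €0.74/€21.49 = 0.087565

8.76%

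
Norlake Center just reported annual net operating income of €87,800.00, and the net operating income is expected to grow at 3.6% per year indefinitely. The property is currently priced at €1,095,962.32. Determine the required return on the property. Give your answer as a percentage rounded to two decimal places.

11.90%

D₁ = €87,800.00 × 1.036 = €90,960.8000
P = D₁/(r − g) ⇒ r = D₁/P + g = €90,960.8000/€1,095,962.32 + 0.036 = 0.082996 + 0.036 = 0.118996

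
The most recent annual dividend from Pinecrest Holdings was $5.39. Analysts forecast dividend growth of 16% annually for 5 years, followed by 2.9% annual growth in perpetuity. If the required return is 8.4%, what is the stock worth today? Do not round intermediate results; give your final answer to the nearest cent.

D_1 = 6.25240
D_2 = 7.25278
D_3 = 8.41323
D_4 = 9.75935
D_5 = 11.32084
Terminal value at year 5: TV = D_5×(1+g_2)/(r−g_2) = 11.64915/0.055 = 211.80265
P_0 = D_1/(1+r)^1 + D_2/(1+r)^2 + D_3/(1+r)^3 + D_4/(1+r)^4 + D_5/(1+r)^5 + TV/(1+r)^5
    = 5.76790 + 6.17229 + 6.60503 + 7.06811 + 7.56367 + 141.50930 = 174.68630

$174.69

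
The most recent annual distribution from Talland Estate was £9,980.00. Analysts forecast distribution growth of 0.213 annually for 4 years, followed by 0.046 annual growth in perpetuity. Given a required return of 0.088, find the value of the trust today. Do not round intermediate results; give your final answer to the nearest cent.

£436788.98

D_1 = 12105.74000
D_2 = 14684.26262
D_3 = 17812.01056
D_4 = 21605.96881
Terminal value at year 4: TV = D_4×(1+g_2)/(r−g_2) = 22599.84337/0.042 = 538091.50886
P_0 = D_1/(1+r)^1 + D_2/(1+r)^2 + D_3/(1+r)^3 + D_4/(1+r)^4 + TV/(1+r)^4
    = 11126.59926 + 12404.93098 + 13830.12985 + 15419.06940 + 384008.25232 = 436788.98183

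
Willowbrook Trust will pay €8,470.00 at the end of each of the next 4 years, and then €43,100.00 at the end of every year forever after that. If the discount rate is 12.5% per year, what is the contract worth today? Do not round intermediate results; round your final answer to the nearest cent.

PV of 4-year annuity: €8,470.00 × [1 − (1+0.125)^−4] / 0.125 = 25457.76558
Perpetuity value at year 4: €43,100.00 / 0.125 = 344800.00000
PV of perpetuity: 344800.00000 / (1+0.125)^4 = 215256.94254
Total PV = 25457.76558 + 215256.94254 = 240714.70812

€240714.71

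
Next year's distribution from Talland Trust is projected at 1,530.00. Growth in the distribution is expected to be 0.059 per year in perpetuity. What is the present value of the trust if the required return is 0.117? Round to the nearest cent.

Growing perpetuity: P = D₁ / (r − g) = 1,530.0000 / (0.117 − 0.059) = 26,379.31

26379.31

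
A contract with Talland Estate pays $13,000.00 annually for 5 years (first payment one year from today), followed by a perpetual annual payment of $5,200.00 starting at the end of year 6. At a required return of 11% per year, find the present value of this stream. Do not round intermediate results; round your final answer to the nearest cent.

PV of 5-year annuity: $13,000.00 × [1 − (1+0.11)^−5] / 0.11 = 48046.66123
Perpetuity value at year 5: $5,200.00 / 0.11 = 47272.72727
PV of perpetuity: 47272.72727 / (1+0.11)^5 = 28054.06278
Total PV = 48046.66123 + 28054.06278 = 76100.72401

$76100.72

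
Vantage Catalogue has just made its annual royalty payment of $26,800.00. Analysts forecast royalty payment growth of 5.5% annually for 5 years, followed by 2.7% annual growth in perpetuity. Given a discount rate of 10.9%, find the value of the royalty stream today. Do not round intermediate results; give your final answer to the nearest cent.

D_1 = 28274.00000
D_2 = 29829.07000
D_3 = 31469.66885
D_4 = 33200.50064
D_5 = 35026.52817
Terminal value at year 5: TV = D_5×(1+g_2)/(r−g_2) = 35972.24443/0.082 = 438685.90771
P_0 = D_1/(1+r)^1 + D_2/(1+r)^2 + D_3/(1+r)^3 + D_4/(1+r)^4 + D_5/(1+r)^5 + TV/(1+r)^5
    = 25495.04058 + 24253.62291 + 23072.65300 + 21949.18748 + 20880.42632 + 261514.60766 = 377165.53794

$377165.54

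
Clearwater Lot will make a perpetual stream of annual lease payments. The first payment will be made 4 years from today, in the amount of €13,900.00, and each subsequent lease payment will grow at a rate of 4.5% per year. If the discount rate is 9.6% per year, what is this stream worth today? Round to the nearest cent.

€207020.31

Value at end of year 3: C₁ / (r − g) = €13,900.00 / (0.096 − 0.045) = €272,549.0196
Discount to today: PV = €272,549.0196 / (1 + 0.096)^3 = €272,549.0196 / 1.316533 = €207,020.31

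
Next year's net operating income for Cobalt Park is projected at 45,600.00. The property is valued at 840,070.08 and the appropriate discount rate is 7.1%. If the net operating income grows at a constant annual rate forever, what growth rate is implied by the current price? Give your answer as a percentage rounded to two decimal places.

1.67%

P = D₁/(r−g) ⇒ g = r − D₁/P = 0.071 − 45,600.00/840,070.08 = 0.016719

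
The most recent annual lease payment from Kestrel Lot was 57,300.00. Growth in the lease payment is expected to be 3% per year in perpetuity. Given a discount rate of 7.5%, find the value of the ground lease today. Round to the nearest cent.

1311533.33

D₁ = D₀ × (1 + g) = 57,300.00 × 1.03 = 59,019.0000
Growing perpetuity: P = D₁ / (r − g) = 59,019.0000 / (0.075 − 0.03) = 1,311,533.33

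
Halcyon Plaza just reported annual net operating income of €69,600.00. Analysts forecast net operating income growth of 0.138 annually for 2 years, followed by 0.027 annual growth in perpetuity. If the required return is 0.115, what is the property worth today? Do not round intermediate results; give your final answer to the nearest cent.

€989656.39

D_1 = 79204.80000
D_2 = 90135.06240
Terminal value at year 2: TV = D_2×(1+g_2)/(r−g_2) = 92568.70908/0.088 = 1051917.14869
P_0 = D_1/(1+r)^1 + D_2/(1+r)^2 + TV/(1+r)^2
    = 71035.69507 + 72501.00537 + 846119.68766 = 989656.38810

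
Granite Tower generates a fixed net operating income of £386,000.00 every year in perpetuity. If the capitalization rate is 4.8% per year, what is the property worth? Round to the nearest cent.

£8041666.67

Level perpetuity: PV = C / r = £386,000.00 / 0.048 = £8,041,666.67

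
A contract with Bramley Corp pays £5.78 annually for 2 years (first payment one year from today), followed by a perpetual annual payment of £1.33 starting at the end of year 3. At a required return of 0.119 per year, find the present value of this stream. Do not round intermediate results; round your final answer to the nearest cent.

PV of 2-year annuity: £5.78 × [1 − (1+0.119)^−2] / 0.119 = 9.78135
Perpetuity value at year 2: £1.33 / 0.119 = 11.17647
PV of perpetuity: 11.17647 / (1+0.119)^2 = 8.92575
Total PV = 9.78135 + 8.92575 = 18.70709

£18.71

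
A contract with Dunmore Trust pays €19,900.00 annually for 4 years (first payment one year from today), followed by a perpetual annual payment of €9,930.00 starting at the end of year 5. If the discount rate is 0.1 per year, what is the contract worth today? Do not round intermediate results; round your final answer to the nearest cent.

€130903.56

PV of 4-year annuity: €19,900.00 × [1 − (1+0.1)^−4] / 0.1 = 63080.32238
Perpetuity value at year 4: €9,930.00 / 0.1 = 99300.00000
PV of perpetuity: 99300.00000 / (1+0.1)^4 = 67823.23612
Total PV = 63080.32238 + 67823.23612 = 130903.55850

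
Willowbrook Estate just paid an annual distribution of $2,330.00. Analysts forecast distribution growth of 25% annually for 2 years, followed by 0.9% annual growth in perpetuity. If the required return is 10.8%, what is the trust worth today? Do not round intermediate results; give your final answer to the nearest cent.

D_1 = 2912.50000
D_2 = 3640.62500
Terminal value at year 2: TV = D_2×(1+g_2)/(r−g_2) = 3673.39062/0.099 = 37104.95581
P_0 = D_1/(1+r)^1 + D_2/(1+r)^2 + TV/(1+r)^2
    = 2628.61011 + 2965.48974 + 30224.03183 = 35818.13168

$35818.13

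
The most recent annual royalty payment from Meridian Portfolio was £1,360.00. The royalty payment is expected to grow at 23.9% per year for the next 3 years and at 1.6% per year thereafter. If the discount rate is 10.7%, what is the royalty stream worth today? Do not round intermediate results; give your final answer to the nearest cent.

£26422.01

D_1 = 1685.04000
D_2 = 2087.76456
D_3 = 2586.74029
Terminal value at year 3: TV = D_3×(1+g_2)/(r−g_2) = 2628.12813/0.091 = 28880.52895
P_0 = D_1/(1+r)^1 + D_2/(1+r)^2 + D_3/(1+r)^3 + TV/(1+r)^3
    = 1522.16802 + 1703.67315 + 1906.82117 + 21289.34405 = 26422.00639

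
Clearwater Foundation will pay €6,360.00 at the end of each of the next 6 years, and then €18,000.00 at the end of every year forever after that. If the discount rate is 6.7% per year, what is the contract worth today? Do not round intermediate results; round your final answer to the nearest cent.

€212656.60

PV of 6-year annuity: €6,360.00 × [1 − (1+0.067)^−6] / 0.067 = 30598.00305
Perpetuity value at year 6: €18,000.00 / 0.067 = 268656.71642
PV of perpetuity: 268656.71642 / (1+0.067)^6 = 182058.59459
Total PV = 30598.00305 + 182058.59459 = 212656.59764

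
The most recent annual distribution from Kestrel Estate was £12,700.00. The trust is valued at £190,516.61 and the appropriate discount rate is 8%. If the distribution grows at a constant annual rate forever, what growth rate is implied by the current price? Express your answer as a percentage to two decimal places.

P = D₀(1+g)/(r−g) ⇒ P(r−g) = D₀(1+g) ⇒ g(P+D₀) = P·r − D₀
g = (P·r − D₀)/(P + D₀) = (£190,516.61×0.08 − £12,700.00) / (£190,516.61 + £12,700.00) = 0.012506

1.25%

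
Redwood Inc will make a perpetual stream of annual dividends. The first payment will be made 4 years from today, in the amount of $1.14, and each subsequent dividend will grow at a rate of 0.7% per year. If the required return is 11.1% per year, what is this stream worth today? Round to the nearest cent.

$7.99

Value at end of year 3: C₁ / (r − g) = $1.14 / (0.111 − 0.007) = $10.9615
Discount to today: PV = $10.9615 / (1 + 0.111)^3 = $10.9615 / 1.371331 = $7.99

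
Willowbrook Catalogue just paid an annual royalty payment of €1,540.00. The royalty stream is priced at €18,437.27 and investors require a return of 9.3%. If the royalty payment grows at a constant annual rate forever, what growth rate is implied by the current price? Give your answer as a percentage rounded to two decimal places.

P = D₀(1+g)/(r−g) ⇒ P(r−g) = D₀(1+g) ⇒ g(P+D₀) = P·r − D₀
g = (P·r − D₀)/(P + D₀) = (€18,437.27×0.093 − €1,540.00) / (€18,437.27 + €1,540.00) = 0.008743

0.87%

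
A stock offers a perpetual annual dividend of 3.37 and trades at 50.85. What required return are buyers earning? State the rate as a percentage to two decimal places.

P = C/r ⇒ r = C/P = 3.37/50.85 = 0.066273

6.63%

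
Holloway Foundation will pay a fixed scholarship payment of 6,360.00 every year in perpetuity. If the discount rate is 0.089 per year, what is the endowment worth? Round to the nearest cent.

71460.67

Level perpetuity: PV = C / r = 6,360.00 / 0.089 = 71,460.67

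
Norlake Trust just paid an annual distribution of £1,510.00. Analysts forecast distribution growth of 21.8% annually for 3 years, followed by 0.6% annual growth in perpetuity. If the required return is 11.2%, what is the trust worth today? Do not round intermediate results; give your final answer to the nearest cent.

£24281.83

D_1 = 1839.18000
D_2 = 2240.12124
D_3 = 2728.46767
Terminal value at year 3: TV = D_3×(1+g_2)/(r−g_2) = 2744.83848/0.106 = 25894.70261
P_0 = D_1/(1+r)^1 + D_2/(1+r)^2 + D_3/(1+r)^3 + TV/(1+r)^3
    = 1653.93885 + 1811.59849 + 1984.28683 + 18832.00522 = 24281.82939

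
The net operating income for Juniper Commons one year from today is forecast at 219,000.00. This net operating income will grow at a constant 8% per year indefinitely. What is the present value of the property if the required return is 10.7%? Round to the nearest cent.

8111111.11

Growing perpetuity: P = D₁ / (r − g) = 219,000.0000 / (0.107 − 0.08) = 8,111,111.11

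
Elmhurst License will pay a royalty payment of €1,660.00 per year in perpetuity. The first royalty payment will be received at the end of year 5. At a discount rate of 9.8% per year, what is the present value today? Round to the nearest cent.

Value at end of year 4: C / r = €1,660.00 / 0.098 = €16,938.7755
Discount to today: PV = €16,938.7755 / (1 + 0.098)^4 = €16,938.7755 / 1.453481 = €11,653.94

€11653.94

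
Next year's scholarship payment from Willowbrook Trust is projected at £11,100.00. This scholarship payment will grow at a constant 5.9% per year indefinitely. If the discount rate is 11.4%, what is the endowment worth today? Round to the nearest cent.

£201818.18

Growing perpetuity: P = D₁ / (r − g) = £11,100.0000 / (0.114 − 0.059) = £201,818.18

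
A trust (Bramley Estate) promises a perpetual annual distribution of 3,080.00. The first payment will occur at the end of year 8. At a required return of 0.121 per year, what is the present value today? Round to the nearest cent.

Value at end of year 7: C / r = 3,080.00 / 0.121 = 25,454.5455
Discount to today: PV = 25,454.5455 / (1 + 0.121)^7 = 25,454.5455 / 2.224535 = 11,442.64

11442.64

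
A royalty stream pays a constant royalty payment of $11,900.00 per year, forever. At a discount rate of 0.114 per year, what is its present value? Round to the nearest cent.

$104385.96

Level perpetuity: PV = C / r = $11,900.00 / 0.114 = $104,385.96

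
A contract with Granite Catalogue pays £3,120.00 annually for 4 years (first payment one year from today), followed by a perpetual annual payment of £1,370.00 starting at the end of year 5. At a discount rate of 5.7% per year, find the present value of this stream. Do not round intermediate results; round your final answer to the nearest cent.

£30140.91

PV of 4-year annuity: £3,120.00 × [1 − (1+0.057)^−4] / 0.057 = 10885.81308
Perpetuity value at year 4: £1,370.00 / 0.057 = 24035.08772
PV of perpetuity: 24035.08772 / (1+0.057)^4 = 19255.09928
Total PV = 10885.81308 + 19255.09928 = 30140.91237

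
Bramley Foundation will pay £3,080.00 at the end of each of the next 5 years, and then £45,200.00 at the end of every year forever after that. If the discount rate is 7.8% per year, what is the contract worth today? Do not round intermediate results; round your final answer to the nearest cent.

£410424.01

PV of 5-year annuity: £3,080.00 × [1 − (1+0.078)^−5] / 0.078 = 12362.64400
Perpetuity value at year 5: £45,200.00 / 0.078 = 579487.17949
PV of perpetuity: 579487.17949 / (1+0.078)^5 = 398061.36495
Total PV = 12362.64400 + 398061.36495 = 410424.00895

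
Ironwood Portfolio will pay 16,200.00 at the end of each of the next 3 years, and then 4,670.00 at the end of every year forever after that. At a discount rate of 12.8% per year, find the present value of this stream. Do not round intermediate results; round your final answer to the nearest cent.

PV of 3-year annuity: 16,200.00 × [1 − (1+0.128)^−3] / 0.128 = 38380.94642
Perpetuity value at year 3: 4,670.00 / 0.128 = 36484.37500
PV of perpetuity: 36484.37500 / (1+0.128)^3 = 25420.23798
Total PV = 38380.94642 + 25420.23798 = 63801.18440

63801.18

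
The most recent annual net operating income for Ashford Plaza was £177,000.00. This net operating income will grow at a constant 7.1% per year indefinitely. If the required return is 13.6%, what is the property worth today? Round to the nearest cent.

£2916415.38

D₁ = D₀ × (1 + g) = £177,000.00 × 1.071 = £189,567.0000
Growing perpetuity: P = D₁ / (r − g) = £189,567.0000 / (0.136 − 0.071) = £2,916,415.38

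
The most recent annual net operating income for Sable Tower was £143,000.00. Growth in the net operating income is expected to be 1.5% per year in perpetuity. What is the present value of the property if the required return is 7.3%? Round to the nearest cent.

£2502500.00

D₁ = D₀ × (1 + g) = £143,000.00 × 1.015 = £145,145.0000
Growing perpetuity: P = D₁ / (r − g) = £145,145.0000 / (0.073 − 0.015) = £2,502,500.00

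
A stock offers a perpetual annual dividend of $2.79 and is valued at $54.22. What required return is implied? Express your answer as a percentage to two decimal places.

5.15%

P = C/r ⇒ r = C/P = $2.79/$54.22 = 0.051457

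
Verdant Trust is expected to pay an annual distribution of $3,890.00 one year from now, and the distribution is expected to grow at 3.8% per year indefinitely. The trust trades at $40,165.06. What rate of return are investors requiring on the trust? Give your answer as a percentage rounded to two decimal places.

P = D₁/(r − g) ⇒ r = D₁/P + g = $3,890.0000/$40,165.06 + 0.038 = 0.096850 + 0.038 = 0.134850

13.49%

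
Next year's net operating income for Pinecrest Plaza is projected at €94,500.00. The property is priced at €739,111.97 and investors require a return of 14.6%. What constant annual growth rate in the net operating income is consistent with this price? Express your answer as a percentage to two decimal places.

P = D₁/(r−g) ⇒ g = r − D₁/P = 0.146 − €94,500.00/€739,111.97 = 0.018144

1.81%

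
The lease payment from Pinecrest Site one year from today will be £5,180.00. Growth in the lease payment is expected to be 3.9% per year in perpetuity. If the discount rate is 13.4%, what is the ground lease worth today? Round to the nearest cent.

Growing perpetuity: P = D₁ / (r − g) = £5,180.0000 / (0.134 − 0.039) = £54,526.32

£54526.32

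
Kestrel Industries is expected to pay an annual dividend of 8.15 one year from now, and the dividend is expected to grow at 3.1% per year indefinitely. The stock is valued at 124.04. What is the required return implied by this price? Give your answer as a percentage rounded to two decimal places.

P = D₁/(r − g) ⇒ r = D₁/P + g = 8.1500/124.04 + 0.031 = 0.065705 + 0.031 = 0.096705

9.67%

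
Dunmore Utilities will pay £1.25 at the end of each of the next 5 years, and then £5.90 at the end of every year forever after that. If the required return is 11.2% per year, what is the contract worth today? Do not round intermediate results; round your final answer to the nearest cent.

£35.58

PV of 5-year annuity: £1.25 × [1 − (1+0.112)^−5] / 0.112 = 4.59672
Perpetuity value at year 5: £5.90 / 0.112 = 52.67857
PV of perpetuity: 52.67857 / (1+0.112)^5 = 30.98204
Total PV = 4.59672 + 30.98204 = 35.57877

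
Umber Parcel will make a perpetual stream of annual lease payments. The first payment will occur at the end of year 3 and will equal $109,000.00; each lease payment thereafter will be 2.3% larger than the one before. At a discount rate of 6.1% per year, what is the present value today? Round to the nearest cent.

Value at end of year 2: C₁ / (r − g) = $109,000.00 / (0.061 − 0.023) = $2,868,421.0526
Discount to today: PV = $2,868,421.0526 / (1 + 0.061)^2 = $2,868,421.0526 / 1.125721 = $2,548,074.57

$2548074.57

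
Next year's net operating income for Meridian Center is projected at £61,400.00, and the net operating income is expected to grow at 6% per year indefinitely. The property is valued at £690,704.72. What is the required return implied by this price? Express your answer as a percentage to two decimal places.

P = D₁/(r − g) ⇒ r = D₁/P + g = £61,400.0000/£690,704.72 + 0.06 = 0.088895 + 0.06 = 0.148895

14.89%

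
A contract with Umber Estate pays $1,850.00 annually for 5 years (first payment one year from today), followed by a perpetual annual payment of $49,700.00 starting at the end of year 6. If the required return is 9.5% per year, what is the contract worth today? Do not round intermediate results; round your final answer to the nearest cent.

PV of 5-year annuity: $1,850.00 × [1 − (1+0.095)^−5] / 0.095 = 7103.46126
Perpetuity value at year 5: $49,700.00 / 0.095 = 523157.89474
PV of perpetuity: 523157.89474 / (1+0.095)^5 = 332324.36805
Total PV = 7103.46126 + 332324.36805 = 339427.82930

$339427.83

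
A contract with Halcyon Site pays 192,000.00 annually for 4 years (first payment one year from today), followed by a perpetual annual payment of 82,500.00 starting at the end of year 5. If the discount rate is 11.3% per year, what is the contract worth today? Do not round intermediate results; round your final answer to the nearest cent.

PV of 4-year annuity: 192,000.00 × [1 − (1+0.113)^−4] / 0.113 = 591874.12331
Perpetuity value at year 4: 82,500.00 / 0.113 = 730088.49558
PV of perpetuity: 730088.49558 / (1+0.113)^4 = 475767.58322
Total PV = 591874.12331 + 475767.58322 = 1067641.70652

1067641.71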